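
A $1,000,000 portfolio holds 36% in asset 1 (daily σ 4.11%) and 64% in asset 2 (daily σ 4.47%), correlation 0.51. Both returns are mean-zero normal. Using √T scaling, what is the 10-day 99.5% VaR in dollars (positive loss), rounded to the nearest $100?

σ_p = √(0.36²·4.11² + 0.64²·4.47² + 2·0.51·0.36·0.64·4.11·4.47) = 3.833%.
σ_{10d} = 3.833% × √10 = 12.121%.
z(99.5%) = 2.576.
VaR = 2.576 × 12.121% = 31.224%; on $1,000,000 that is $312,240.

$312,200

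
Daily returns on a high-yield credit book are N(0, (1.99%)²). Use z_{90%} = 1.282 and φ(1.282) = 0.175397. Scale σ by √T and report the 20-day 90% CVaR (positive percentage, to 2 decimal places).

15.61%

σ_{20d} = 1.99% × √20 = 8.900%.
ES multiplier = φ(z)/(1−α) = 0.175397/0.1 = 1.754.
ES = 8.900% × 1.754 = 15.611%.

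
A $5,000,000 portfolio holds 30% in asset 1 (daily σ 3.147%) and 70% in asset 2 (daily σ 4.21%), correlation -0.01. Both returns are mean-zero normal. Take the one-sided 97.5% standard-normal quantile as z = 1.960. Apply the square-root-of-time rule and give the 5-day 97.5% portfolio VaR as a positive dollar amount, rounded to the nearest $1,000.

σ_p = √(0.3²·3.147² + 0.7²·4.21² + 2·-0.01·0.3·0.7·3.147·4.21) = 3.086%.
σ_{5d} = 3.086% × √5 = 6.901%.
VaR = 1.960 × 6.901% = 13.526%; on $5,000,000 that is $676,300.

$676,000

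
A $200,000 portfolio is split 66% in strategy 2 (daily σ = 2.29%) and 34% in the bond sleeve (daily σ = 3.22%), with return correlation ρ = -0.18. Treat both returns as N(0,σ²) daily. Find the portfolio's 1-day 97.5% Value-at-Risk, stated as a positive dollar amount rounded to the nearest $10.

$6,660

σ_p² = 0.66²·2.29² + 0.34²·3.22² + 2·-0.18·0.66·0.34·2.29·3.22 = 2.8872 (%²).
σ_p = √2.8872 = 1.699%.
At 97.5%, z = 1.960.
VaR = 1.960 × 1.699% = 3.330%; on $200,000 that is $6,660.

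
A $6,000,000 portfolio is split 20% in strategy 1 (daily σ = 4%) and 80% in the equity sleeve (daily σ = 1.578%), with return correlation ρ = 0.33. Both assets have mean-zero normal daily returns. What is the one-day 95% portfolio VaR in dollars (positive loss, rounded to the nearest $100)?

$168,100

σ_p² = 0.2²·4² + 0.8²·1.578² + 2·0.33·0.2·0.8·4·1.578 = 2.9002 (%²).
σ_p = √2.9002 = 1.703%.
At 95%, z = 1.645.
VaR = 1.645 × 1.703% = 2.801%; on $6,000,000 that is $168,060.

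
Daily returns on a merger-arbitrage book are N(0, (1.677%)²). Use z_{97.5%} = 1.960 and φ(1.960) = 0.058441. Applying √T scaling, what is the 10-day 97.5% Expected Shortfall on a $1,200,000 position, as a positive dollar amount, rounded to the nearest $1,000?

$149,000

σ_{10d} = 1.677% × √10 = 5.303%.
ES multiplier = φ(z)/(1−α) = 0.058441/0.025 = 2.338.
ES = 5.303% × 2.338 = 12.398%; on $1,200,000: $148,776.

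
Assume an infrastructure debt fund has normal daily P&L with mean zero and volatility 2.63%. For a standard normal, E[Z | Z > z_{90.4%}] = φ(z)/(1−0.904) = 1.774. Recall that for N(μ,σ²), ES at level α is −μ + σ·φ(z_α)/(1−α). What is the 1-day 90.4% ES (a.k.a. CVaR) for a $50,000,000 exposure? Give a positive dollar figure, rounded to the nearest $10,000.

ES = 2.63% × 1.774 = 4.666%.
On $50,000,000: 0.04666 × $50,000,000 = $2,333,000.

$2,330,000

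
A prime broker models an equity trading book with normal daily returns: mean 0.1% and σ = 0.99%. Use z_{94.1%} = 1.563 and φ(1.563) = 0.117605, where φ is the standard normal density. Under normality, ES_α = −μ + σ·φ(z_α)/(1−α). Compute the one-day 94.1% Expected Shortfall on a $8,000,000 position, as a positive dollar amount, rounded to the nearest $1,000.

$150,000

Tail multiplier: φ(z)/(1−α) = 0.117605 / 0.059 = 1.993.
ES = −(0.1%) + 0.99% × 1.993 = 1.873%.
On $8,000,000: 0.01873 × $8,000,000 = $149,840.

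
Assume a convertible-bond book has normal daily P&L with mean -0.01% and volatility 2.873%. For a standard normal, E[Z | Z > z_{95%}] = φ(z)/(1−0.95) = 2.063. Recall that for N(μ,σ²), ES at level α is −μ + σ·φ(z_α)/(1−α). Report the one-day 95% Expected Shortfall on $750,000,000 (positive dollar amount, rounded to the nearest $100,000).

ES = −(-0.01%) + 2.873% × 2.063 = 5.937%.
On $750,000,000: 0.05937 × $750,000,000 = $44,527,500.

$44,500,000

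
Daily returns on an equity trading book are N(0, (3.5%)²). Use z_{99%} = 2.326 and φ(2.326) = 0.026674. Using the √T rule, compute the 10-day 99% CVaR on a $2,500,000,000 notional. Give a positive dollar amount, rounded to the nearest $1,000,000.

$738,000,000

σ_{10d} = 3.5% × √10 = 11.068%.
ES multiplier = φ(z)/(1−α) = 0.026674/0.01 = 2.667.
ES = 11.068% × 2.667 = 29.518%; on $2,500,000,000: $737,950,000.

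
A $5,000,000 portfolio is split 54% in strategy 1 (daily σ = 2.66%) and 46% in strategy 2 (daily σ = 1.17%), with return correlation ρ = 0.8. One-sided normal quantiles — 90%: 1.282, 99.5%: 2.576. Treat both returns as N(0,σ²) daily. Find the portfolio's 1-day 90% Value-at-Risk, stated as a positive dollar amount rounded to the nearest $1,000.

$121,000

σ_p² = 0.54²·2.66² + 0.46²·1.17² + 2·0.8·0.54·0.46·2.66·1.17 = 3.5898 (%²).
σ_p = √3.5898 = 1.895%.
VaR = 1.282 × 1.895% = 2.429%; on $5,000,000 that is $121,450.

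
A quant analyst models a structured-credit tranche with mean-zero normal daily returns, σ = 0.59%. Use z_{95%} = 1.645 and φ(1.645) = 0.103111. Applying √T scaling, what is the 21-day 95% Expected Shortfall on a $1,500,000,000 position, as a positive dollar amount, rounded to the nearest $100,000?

$83,600,000

σ_{21d} = 0.59% × √21 = 2.704%.
ES multiplier = φ(z)/(1−α) = 0.103111/0.05 = 2.062.
ES = 2.704% × 2.062 = 5.576%; on $1,500,000,000: $83,640,000.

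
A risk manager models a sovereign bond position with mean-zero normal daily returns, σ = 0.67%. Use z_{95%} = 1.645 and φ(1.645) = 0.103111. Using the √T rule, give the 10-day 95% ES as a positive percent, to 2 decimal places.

σ_{10d} = 0.67% × √10 = 2.119%.
ES multiplier = φ(z)/(1−α) = 0.103111/0.05 = 2.062.
ES = 2.119% × 2.062 = 4.369%.

4.37%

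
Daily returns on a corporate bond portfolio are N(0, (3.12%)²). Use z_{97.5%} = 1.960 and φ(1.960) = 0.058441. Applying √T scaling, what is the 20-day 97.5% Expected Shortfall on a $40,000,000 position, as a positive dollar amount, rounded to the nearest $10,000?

σ_{20d} = 3.12% × √20 = 13.953%.
ES multiplier = φ(z)/(1−α) = 0.058441/0.025 = 2.338.
ES = 13.953% × 2.338 = 32.622%; on $40,000,000: $13,048,800.

$13,050,000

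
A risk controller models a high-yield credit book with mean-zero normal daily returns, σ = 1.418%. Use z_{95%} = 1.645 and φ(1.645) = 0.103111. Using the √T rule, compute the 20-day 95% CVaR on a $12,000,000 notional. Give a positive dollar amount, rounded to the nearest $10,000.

σ_{20d} = 1.418% × √20 = 6.341%.
ES multiplier = φ(z)/(1−α) = 0.103111/0.05 = 2.062.
ES = 6.341% × 2.062 = 13.075%; on $12,000,000: $1,569,000.

$1,570,000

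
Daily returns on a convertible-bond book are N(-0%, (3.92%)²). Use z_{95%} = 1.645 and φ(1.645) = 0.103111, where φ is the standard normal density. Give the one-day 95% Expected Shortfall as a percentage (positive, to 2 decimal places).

Tail multiplier: φ(z)/(1−α) = 0.103111 / 0.05 = 2.062.
ES = 3.92% × 2.062 = 8.083%.

8.08%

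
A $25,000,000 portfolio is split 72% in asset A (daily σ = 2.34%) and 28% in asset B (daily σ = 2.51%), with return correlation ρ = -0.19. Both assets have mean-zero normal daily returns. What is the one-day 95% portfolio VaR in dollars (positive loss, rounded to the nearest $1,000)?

$698,000

σ_p² = 0.72²·2.34² + 0.28²·2.51² + 2·-0.19·0.72·0.28·2.34·2.51 = 2.8825 (%²).
σ_p = √2.8825 = 1.698%.
At 95%, z = 1.645.
VaR = 1.645 × 1.698% = 2.793%; on $25,000,000 that is $698,250.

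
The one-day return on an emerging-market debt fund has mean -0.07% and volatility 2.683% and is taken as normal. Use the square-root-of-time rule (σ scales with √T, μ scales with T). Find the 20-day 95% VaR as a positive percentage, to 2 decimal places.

21.14%

At 95%, z = 1.645.
σ_{20d} = 2.683% × √20 = 11.999%; μ_{20d} = 20 × -0.07% = -1.400%.
VaR = −(-1.400%) + 1.645 × 11.999% = 21.138%.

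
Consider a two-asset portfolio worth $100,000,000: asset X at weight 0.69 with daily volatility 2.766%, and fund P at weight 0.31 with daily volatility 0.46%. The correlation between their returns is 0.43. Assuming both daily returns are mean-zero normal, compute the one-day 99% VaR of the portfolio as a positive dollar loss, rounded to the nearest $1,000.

$4,592,000

σ_p² = 0.69²·2.766² + 0.31²·0.46² + 2·0.43·0.69·0.31·2.766·0.46 = 3.8969 (%²).
σ_p = √3.8969 = 1.974%.
At 99%, z = 2.326.
VaR = 2.326 × 1.974% = 4.592%; on $100,000,000 that is $4,592,000.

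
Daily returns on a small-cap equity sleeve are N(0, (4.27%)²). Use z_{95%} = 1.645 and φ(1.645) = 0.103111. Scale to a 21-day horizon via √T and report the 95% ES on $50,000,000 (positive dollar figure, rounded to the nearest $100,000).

σ_{21d} = 4.27% × √21 = 19.568%.
ES multiplier = φ(z)/(1−α) = 0.103111/0.05 = 2.062.
ES = 19.568% × 2.062 = 40.349%; on $50,000,000: $20,174,500.

$20,200,000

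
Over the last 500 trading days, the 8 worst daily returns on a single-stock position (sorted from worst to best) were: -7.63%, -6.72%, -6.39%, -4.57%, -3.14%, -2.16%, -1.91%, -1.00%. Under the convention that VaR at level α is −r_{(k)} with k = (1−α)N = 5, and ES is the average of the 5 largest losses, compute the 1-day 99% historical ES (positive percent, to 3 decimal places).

The 5 worst returns sum to -28.45%.
ES = −(-28.45%) / 5 = 5.69% ≈ 5.690%.

5.690%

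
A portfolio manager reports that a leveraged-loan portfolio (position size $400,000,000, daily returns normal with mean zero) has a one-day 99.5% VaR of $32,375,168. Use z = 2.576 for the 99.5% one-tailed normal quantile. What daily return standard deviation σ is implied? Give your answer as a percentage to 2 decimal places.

3.14%

VaR as a fraction: $32,375,168 / $400,000,000 = 8.094%.
σ = VaR / z = 8.094% / 2.576 = 3.142%.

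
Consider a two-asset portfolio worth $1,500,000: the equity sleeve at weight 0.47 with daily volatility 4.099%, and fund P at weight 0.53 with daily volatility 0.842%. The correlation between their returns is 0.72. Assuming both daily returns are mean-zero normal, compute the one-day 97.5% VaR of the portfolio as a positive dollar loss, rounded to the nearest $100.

σ_p² = 0.47²·4.099² + 0.53²·0.842² + 2·0.72·0.47·0.53·4.099·0.842 = 5.1487 (%²).
σ_p = √5.1487 = 2.269%.
At 97.5%, z = 1.960.
VaR = 1.960 × 2.269% = 4.447%; on $1,500,000 that is $66,705.

$66,700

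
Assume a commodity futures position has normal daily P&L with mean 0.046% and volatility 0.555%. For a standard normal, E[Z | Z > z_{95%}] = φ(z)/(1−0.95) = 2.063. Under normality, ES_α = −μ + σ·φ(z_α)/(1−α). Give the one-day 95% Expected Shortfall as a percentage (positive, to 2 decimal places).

ES = −(0.046%) + 0.555% × 2.063 = 1.099%.

1.10%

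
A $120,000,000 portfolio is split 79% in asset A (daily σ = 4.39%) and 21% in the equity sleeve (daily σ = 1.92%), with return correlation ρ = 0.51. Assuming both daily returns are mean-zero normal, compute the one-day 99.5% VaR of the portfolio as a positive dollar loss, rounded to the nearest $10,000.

$11,410,000

σ_p² = 0.79²·4.39² + 0.21²·1.92² + 2·0.51·0.79·0.21·4.39·1.92 = 13.6166 (%²).
σ_p = √13.6166 = 3.690%.
At 99.5%, z = 2.576.
VaR = 2.576 × 3.690% = 9.505%; on $120,000,000 that is $11,406,000.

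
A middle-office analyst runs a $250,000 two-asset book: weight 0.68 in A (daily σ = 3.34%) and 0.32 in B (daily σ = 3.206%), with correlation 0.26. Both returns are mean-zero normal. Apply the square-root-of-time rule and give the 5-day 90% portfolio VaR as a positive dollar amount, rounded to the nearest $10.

$19,520

σ_p = √(0.68²·3.34² + 0.32²·3.206² + 2·0.26·0.68·0.32·3.34·3.206) = 2.724%.
σ_{5d} = 2.724% × √5 = 6.091%.
z(90%) = 1.282.
VaR = 1.282 × 6.091% = 7.809%; on $250,000 that is $19,522.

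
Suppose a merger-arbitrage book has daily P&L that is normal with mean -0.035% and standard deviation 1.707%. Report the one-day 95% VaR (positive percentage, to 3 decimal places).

At 95% one-sided, z = 1.645.
VaR = −μ + z·σ = −(-0.035%) + 1.645 × 1.707% = 2.843%.

2.843%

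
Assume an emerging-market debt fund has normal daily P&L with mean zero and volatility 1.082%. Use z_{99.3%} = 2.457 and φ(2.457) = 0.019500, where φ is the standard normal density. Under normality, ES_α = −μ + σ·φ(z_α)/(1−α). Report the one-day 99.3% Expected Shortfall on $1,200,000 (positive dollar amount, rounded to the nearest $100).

Tail multiplier: φ(z)/(1−α) = 0.019500 / 0.007 = 2.786.
ES = 1.082% × 2.786 = 3.014%.
On $1,200,000: 0.03014 × $1,200,000 = $36,168.

$36,200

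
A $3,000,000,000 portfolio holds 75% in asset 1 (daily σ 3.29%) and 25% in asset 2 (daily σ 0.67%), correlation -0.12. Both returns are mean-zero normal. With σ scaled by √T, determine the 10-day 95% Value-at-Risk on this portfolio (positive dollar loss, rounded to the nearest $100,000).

σ_p = √(0.75²·3.29² + 0.25²·0.67² + 2·-0.12·0.75·0.25·3.29·0.67) = 2.453%.
σ_{10d} = 2.453% × √10 = 7.757%.
z(95%) = 1.645.
VaR = 1.645 × 7.757% = 12.760%; on $3,000,000,000 that is $382,800,000.

$382,800,000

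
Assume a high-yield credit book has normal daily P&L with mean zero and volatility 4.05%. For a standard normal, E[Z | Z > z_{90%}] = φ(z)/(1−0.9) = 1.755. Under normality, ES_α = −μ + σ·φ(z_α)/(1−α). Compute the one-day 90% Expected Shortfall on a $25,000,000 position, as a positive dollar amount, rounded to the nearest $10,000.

$1,780,000

ES = 4.05% × 1.755 = 7.108%.
On $25,000,000: 0.07108 × $25,000,000 = $1,777,000.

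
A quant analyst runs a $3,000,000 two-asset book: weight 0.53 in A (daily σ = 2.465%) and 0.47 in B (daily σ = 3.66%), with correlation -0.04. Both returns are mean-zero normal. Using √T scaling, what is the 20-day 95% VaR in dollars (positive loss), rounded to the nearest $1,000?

σ_p = √(0.53²·2.465² + 0.47²·3.66² + 2·-0.04·0.53·0.47·2.465·3.66) = 2.118%.
σ_{20d} = 2.118% × √20 = 9.472%.
z(95%) = 1.645.
VaR = 1.645 × 9.472% = 15.581%; on $3,000,000 that is $467,430.

$467,000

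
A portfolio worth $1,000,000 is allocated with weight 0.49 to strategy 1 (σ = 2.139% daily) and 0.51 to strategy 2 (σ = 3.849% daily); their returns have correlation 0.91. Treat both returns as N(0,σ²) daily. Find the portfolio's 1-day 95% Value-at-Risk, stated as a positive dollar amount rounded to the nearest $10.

$48,510

σ_p² = 0.49²·2.139² + 0.51²·3.849² + 2·0.91·0.49·0.51·2.139·3.849 = 8.6964 (%²).
σ_p = √8.6964 = 2.949%.
At 95%, z = 1.645.
VaR = 1.645 × 2.949% = 4.851%; on $1,000,000 that is $48,510.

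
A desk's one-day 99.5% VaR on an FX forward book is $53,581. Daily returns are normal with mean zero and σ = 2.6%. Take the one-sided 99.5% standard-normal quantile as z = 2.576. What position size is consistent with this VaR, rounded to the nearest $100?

$800,000

VaR as a fraction of value: z·σ = 2.576 × 2.6% = 6.6976%.
Position = $53,581 / 0.066976 = $800,003.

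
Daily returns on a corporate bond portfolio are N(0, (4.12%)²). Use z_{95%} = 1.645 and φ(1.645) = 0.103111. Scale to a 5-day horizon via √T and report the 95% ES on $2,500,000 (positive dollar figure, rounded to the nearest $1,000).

σ_{5d} = 4.12% × √5 = 9.213%.
ES multiplier = φ(z)/(1−α) = 0.103111/0.05 = 2.062.
ES = 9.213% × 2.062 = 18.997%; on $2,500,000: $474,925.

$475,000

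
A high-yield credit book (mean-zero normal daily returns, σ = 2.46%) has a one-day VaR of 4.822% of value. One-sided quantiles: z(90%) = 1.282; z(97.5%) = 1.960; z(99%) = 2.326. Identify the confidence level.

97.5%

Implied z = VaR/σ = 4.822 / 2.46 = 1.960.
This matches z(97.5%) = 1.960.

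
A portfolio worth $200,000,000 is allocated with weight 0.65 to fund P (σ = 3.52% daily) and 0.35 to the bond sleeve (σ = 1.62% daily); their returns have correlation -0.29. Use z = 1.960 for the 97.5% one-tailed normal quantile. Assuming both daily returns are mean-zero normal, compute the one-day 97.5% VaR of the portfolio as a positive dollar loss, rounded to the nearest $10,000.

σ_p² = 0.65²·3.52² + 0.35²·1.62² + 2·-0.29·0.65·0.35·3.52·1.62 = 4.8040 (%²).
σ_p = √4.8040 = 2.192%.
VaR = 1.960 × 2.192% = 4.296%; on $200,000,000 that is $8,592,000.

$8,590,000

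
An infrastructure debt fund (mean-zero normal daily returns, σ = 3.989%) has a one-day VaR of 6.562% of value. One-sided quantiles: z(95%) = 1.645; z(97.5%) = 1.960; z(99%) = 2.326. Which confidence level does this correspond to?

95%

Implied z = VaR/σ = 6.562 / 3.989 = 1.645.
This matches z(95%) = 1.645.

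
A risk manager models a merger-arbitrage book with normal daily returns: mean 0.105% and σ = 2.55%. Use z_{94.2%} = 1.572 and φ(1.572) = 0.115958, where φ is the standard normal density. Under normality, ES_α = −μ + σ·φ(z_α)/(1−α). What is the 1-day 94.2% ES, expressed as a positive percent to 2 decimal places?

Tail multiplier: φ(z)/(1−α) = 0.115958 / 0.058 = 1.999.
ES = −(0.105%) + 2.55% × 1.999 = 4.992%.

4.99%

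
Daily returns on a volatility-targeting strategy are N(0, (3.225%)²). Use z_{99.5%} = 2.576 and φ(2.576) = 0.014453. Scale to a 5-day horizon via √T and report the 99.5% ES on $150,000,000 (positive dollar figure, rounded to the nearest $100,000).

σ_{5d} = 3.225% × √5 = 7.211%.
ES multiplier = φ(z)/(1−α) = 0.014453/0.005 = 2.891.
ES = 7.211% × 2.891 = 20.847%; on $150,000,000: $31,270,500.

$31,300,000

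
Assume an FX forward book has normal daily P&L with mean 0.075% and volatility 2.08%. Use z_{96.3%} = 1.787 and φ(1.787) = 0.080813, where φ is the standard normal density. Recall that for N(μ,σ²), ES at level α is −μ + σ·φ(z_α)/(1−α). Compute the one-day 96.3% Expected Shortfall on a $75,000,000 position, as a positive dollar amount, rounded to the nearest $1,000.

Tail multiplier: φ(z)/(1−α) = 0.080813 / 0.037 = 2.184.
ES = −(0.075%) + 2.08% × 2.184 = 4.468%.
On $75,000,000: 0.04468 × $75,000,000 = $3,351,000.

$3,351,000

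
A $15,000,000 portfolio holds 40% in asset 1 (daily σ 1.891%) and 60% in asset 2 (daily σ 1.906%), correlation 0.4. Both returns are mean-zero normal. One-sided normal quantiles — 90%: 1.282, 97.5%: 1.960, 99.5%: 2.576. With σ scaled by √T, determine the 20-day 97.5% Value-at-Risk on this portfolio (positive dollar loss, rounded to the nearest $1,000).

$2,109,000

σ_p = √(0.4²·1.891² + 0.6²·1.906² + 2·0.4·0.4·0.6·1.891·1.906) = 1.604%.
σ_{20d} = 1.604% × √20 = 7.173%.
VaR = 1.960 × 7.173% = 14.059%; on $15,000,000 that is $2,108,850.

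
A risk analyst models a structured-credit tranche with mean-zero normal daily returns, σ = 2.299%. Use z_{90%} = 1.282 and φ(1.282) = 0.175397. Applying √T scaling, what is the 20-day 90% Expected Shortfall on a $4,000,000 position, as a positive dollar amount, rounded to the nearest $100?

σ_{20d} = 2.299% × √20 = 10.281%.
ES multiplier = φ(z)/(1−α) = 0.175397/0.1 = 1.754.
ES = 10.281% × 1.754 = 18.033%; on $4,000,000: $721,320.

$721,300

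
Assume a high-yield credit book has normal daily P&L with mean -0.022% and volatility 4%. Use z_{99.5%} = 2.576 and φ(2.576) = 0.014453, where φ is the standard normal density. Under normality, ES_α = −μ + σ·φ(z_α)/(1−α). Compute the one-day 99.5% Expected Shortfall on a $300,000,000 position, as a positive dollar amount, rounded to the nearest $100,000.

Tail multiplier: φ(z)/(1−α) = 0.014453 / 0.005 = 2.891.
ES = −(-0.022%) + 4% × 2.891 = 11.586%.
On $300,000,000: 0.11586 × $300,000,000 = $34,758,000.

$34,800,000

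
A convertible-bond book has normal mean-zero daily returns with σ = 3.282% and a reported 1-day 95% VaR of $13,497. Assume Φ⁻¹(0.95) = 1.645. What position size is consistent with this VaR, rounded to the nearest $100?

$250,000

VaR as a fraction of value: z·σ = 1.645 × 3.282% = 5.39889%.
Position = $13,497 / 0.0539889 = $249,996.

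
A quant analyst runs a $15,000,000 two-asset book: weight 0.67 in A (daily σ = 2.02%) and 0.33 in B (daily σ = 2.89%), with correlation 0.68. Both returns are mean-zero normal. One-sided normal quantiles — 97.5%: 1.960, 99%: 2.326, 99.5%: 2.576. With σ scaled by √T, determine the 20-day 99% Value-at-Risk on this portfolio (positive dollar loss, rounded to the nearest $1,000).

σ_p = √(0.67²·2.02² + 0.33²·2.89² + 2·0.68·0.67·0.33·2.02·2.89) = 2.121%.
σ_{20d} = 2.121% × √20 = 9.485%.
VaR = 2.326 × 9.485% = 22.062%; on $15,000,000 that is $3,309,300.

$3,309,000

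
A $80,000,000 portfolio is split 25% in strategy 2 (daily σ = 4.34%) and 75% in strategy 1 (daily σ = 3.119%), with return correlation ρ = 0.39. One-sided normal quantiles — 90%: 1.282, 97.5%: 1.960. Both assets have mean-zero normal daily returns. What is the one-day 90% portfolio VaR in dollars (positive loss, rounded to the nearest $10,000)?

σ_p² = 0.25²·4.34² + 0.75²·3.119² + 2·0.39·0.25·0.75·4.34·3.119 = 8.6290 (%²).
σ_p = √8.6290 = 2.938%.
VaR = 1.282 × 2.938% = 3.767%; on $80,000,000 that is $3,013,600.

$3,010,000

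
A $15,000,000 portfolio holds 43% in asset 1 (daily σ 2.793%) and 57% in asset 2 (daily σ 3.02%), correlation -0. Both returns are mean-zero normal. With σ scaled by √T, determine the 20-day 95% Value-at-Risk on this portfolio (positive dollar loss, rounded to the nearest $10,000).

σ_p = √(0.43²·2.793² + 0.57²·3.02² + 2·-0·0.43·0.57·2.793·3.02) = 2.099%.
σ_{20d} = 2.099% × √20 = 9.387%.
z(95%) = 1.645.
VaR = 1.645 × 9.387% = 15.442%; on $15,000,000 that is $2,316,300.

$2,320,000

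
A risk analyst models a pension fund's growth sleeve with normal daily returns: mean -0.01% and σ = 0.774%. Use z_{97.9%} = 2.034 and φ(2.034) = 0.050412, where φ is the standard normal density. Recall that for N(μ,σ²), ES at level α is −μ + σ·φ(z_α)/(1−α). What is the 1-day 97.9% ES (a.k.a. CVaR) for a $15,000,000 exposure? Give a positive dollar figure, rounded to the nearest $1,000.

$280,000

Tail multiplier: φ(z)/(1−α) = 0.050412 / 0.021 = 2.401.
ES = −(-0.01%) + 0.774% × 2.401 = 1.868%.
On $15,000,000: 0.01868 × $15,000,000 = $280,200.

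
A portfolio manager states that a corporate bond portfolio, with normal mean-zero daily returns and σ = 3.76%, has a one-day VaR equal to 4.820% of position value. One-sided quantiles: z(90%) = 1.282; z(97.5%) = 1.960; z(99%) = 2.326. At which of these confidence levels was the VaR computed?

Implied z = VaR/σ = 4.820 / 3.76 = 1.282.
This matches z(90%) = 1.282.

90%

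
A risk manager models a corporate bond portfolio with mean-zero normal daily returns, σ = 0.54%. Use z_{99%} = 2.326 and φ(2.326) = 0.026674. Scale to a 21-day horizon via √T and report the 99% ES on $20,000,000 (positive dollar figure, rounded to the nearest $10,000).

σ_{21d} = 0.54% × √21 = 2.475%.
ES multiplier = φ(z)/(1−α) = 0.026674/0.01 = 2.667.
ES = 2.475% × 2.667 = 6.601%; on $20,000,000: $1,320,200.

$1,320,000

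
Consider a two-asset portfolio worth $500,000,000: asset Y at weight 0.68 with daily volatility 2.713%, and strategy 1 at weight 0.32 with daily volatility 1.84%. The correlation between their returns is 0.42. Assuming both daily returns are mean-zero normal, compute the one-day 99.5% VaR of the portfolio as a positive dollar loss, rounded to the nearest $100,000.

σ_p² = 0.68²·2.713² + 0.32²·1.84² + 2·0.42·0.68·0.32·2.713·1.84 = 4.6626 (%²).
σ_p = √4.6626 = 2.159%.
At 99.5%, z = 2.576.
VaR = 2.576 × 2.159% = 5.562%; on $500,000,000 that is $27,810,000.

$27,800,000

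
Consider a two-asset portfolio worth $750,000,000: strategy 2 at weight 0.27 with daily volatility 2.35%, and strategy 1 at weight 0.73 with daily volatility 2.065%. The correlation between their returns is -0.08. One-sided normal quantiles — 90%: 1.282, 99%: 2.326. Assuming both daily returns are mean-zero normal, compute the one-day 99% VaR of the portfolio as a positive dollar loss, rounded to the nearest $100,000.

σ_p² = 0.27²·2.35² + 0.73²·2.065² + 2·-0.08·0.27·0.73·2.35·2.065 = 2.5220 (%²).
σ_p = √2.5220 = 1.588%.
VaR = 2.326 × 1.588% = 3.694%; on $750,000,000 that is $27,705,000.

$27,700,000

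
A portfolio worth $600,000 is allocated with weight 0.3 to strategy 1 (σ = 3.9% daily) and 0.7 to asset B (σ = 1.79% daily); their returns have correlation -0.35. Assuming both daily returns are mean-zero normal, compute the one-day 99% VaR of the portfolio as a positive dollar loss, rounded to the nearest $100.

σ_p² = 0.3²·3.9² + 0.7²·1.79² + 2·-0.35·0.3·0.7·3.9·1.79 = 1.9127 (%²).
σ_p = √1.9127 = 1.383%.
At 99%, z = 2.326.
VaR = 2.326 × 1.383% = 3.217%; on $600,000 that is $19,302.

$19,300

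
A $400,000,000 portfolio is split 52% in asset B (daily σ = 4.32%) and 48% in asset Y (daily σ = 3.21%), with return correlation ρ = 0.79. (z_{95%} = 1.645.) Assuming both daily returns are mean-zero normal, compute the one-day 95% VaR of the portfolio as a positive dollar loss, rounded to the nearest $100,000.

$23,600,000

σ_p² = 0.52²·4.32² + 0.48²·3.21² + 2·0.79·0.52·0.48·4.32·3.21 = 12.8892 (%²).
σ_p = √12.8892 = 3.590%.
VaR = 1.645 × 3.590% = 5.906%; on $400,000,000 that is $23,624,000.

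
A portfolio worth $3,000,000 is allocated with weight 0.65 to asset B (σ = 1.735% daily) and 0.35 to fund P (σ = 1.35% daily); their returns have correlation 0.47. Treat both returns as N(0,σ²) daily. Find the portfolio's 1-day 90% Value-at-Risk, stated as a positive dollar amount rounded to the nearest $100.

σ_p² = 0.65²·1.735² + 0.35²·1.35² + 2·0.47·0.65·0.35·1.735·1.35 = 1.9960 (%²).
σ_p = √1.9960 = 1.413%.
At 90%, z = 1.282.
VaR = 1.282 × 1.413% = 1.811%; on $3,000,000 that is $54,330.

$54,300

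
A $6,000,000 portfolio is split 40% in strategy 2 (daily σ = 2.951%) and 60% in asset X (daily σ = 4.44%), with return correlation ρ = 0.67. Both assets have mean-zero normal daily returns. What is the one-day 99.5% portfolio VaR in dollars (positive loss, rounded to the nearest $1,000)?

σ_p² = 0.4²·2.951² + 0.6²·4.44² + 2·0.67·0.4·0.6·2.951·4.44 = 12.7040 (%²).
σ_p = √12.7040 = 3.564%.
At 99.5%, z = 2.576.
VaR = 2.576 × 3.564% = 9.181%; on $6,000,000 that is $550,860.

$551,000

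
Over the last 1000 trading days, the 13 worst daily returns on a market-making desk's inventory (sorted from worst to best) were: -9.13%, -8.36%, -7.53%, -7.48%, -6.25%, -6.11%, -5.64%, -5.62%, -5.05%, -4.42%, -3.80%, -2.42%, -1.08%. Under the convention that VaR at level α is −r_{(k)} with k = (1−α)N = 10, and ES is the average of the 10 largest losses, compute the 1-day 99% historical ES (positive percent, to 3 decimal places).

The 10 worst returns sum to -65.59%.
ES = −(-65.59%) / 10 = 6.559%.

6.559%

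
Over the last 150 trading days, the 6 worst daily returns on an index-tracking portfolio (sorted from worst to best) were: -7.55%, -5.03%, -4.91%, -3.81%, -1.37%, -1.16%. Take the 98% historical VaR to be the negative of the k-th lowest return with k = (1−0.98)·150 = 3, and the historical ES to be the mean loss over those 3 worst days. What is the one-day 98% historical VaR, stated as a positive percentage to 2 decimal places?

4.91%

k = 3; the 3rd lowest return is -4.91%, so VaR = 4.91%.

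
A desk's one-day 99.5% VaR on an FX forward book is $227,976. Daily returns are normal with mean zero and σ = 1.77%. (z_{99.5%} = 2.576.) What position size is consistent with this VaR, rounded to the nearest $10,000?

VaR as a fraction of value: z·σ = 2.576 × 1.77% = 4.55952%.
Position = $227,976 / 0.0455952 = $5,000,000.

$5,000,000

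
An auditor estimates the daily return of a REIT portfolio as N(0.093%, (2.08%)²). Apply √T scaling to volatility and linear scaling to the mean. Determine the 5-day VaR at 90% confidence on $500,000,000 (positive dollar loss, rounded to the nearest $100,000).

At 90%, z = 1.282.
σ_{5d} = 2.08% × √5 = 4.651%; μ_{5d} = 5 × 0.093% = 0.465%.
VaR = −(0.465%) + 1.282 × 4.651% = 5.498%.
On $500,000,000: 0.05498 × $500,000,000 = $27,490,000.

$27,500,000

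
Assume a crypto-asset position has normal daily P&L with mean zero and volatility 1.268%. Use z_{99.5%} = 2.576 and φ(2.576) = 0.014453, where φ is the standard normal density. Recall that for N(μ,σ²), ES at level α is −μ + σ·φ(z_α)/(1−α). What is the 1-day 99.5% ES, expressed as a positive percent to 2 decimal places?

Tail multiplier: φ(z)/(1−α) = 0.014453 / 0.005 = 2.891.
ES = 1.268% × 2.891 = 3.666%.

3.67%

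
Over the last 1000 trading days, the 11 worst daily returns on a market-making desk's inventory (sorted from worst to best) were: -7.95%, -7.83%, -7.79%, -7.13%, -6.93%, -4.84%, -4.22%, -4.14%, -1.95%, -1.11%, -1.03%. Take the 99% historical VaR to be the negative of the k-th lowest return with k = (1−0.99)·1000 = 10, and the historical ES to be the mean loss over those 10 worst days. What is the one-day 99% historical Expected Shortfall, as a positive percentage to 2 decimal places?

5.39%

The 10 worst returns sum to -53.89%.
ES = −(-53.89%) / 10 = 5.389% ≈ 5.39%.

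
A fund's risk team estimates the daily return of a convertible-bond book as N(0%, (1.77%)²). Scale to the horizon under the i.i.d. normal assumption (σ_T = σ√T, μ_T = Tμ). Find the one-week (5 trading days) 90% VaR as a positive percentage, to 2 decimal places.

At 90%, z = 1.282.
σ_{5d} = 1.77% × √5 = 3.958%.
VaR = 1.282 × 3.958% = 5.074%.

5.07%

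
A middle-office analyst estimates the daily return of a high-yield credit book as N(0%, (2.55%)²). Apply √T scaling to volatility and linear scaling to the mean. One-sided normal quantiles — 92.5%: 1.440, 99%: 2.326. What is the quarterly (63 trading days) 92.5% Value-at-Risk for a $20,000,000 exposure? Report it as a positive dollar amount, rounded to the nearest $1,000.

σ_{63d} = 2.55% × √63 = 20.240%.
VaR = 1.440 × 20.240% = 29.146%.
On $20,000,000: 0.29146 × $20,000,000 = $5,829,200.

$5,829,000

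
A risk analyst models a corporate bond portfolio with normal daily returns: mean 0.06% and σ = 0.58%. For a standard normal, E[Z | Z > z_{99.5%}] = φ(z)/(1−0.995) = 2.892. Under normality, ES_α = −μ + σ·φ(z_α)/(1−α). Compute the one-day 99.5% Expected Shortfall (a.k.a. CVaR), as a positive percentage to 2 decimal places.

1.62%

ES = −(0.06%) + 0.58% × 2.892 = 1.617%.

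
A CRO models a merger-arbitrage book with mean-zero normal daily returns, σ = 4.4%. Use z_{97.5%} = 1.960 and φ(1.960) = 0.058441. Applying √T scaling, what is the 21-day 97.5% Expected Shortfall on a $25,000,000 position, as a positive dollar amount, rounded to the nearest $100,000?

$11,800,000

σ_{21d} = 4.4% × √21 = 20.163%.
ES multiplier = φ(z)/(1−α) = 0.058441/0.025 = 2.338.
ES = 20.163% × 2.338 = 47.141%; on $25,000,000: $11,785,250.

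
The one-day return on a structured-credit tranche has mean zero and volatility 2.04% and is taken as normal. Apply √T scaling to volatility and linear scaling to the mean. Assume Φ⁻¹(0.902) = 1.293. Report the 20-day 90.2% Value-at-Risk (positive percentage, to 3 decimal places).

11.796%

σ_{20d} = 2.04% × √20 = 9.123%.
VaR = 1.293 × 9.123% = 11.796%.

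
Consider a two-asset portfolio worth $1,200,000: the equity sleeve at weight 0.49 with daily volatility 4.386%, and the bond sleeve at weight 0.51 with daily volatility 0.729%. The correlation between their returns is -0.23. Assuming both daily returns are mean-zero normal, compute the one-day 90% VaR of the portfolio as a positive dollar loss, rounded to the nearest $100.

σ_p² = 0.49²·4.386² + 0.51²·0.729² + 2·-0.23·0.49·0.51·4.386·0.729 = 4.3895 (%²).
σ_p = √4.3895 = 2.095%.
At 90%, z = 1.282.
VaR = 1.282 × 2.095% = 2.686%; on $1,200,000 that is $32,232.

$32,200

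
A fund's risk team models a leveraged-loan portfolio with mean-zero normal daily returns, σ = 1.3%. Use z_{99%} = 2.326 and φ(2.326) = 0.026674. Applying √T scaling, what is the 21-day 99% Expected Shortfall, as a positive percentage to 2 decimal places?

15.89%

σ_{21d} = 1.3% × √21 = 5.957%.
ES multiplier = φ(z)/(1−α) = 0.026674/0.01 = 2.667.
ES = 5.957% × 2.667 = 15.887%.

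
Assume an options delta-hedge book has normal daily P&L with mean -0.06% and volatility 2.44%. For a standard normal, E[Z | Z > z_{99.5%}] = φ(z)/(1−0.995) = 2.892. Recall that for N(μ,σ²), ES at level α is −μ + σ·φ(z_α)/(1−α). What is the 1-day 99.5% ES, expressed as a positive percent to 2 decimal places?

7.12%

ES = −(-0.06%) + 2.44% × 2.892 = 7.116%.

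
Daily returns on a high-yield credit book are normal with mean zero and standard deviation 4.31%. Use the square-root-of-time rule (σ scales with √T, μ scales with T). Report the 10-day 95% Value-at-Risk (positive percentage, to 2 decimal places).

22.42%

At 95%, z = 1.645.
σ_{10d} = 4.31% × √10 = 13.629%.
VaR = 1.645 × 13.629% = 22.420%.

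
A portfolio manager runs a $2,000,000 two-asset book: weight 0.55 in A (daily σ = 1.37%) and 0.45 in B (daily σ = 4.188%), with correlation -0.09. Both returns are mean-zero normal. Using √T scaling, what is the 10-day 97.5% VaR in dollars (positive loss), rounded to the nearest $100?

σ_p = √(0.55²·1.37² + 0.45²·4.188² + 2·-0.09·0.55·0.45·1.37·4.188) = 1.966%.
σ_{10d} = 1.966% × √10 = 6.217%.
z(97.5%) = 1.960.
VaR = 1.960 × 6.217% = 12.185%; on $2,000,000 that is $243,700.

$243,700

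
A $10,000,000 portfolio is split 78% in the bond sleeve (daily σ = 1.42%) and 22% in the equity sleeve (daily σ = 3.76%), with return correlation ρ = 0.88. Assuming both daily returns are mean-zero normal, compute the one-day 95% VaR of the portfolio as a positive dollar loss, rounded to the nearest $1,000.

σ_p² = 0.78²·1.42² + 0.22²·3.76² + 2·0.88·0.78·0.22·1.42·3.76 = 3.5236 (%²).
σ_p = √3.5236 = 1.877%.
At 95%, z = 1.645.
VaR = 1.645 × 1.877% = 3.088%; on $10,000,000 that is $308,800.

$309,000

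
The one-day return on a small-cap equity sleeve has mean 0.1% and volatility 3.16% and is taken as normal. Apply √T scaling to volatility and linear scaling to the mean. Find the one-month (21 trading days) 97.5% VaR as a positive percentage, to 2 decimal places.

At 97.5%, z = 1.960.
σ_{21d} = 3.16% × √21 = 14.481%; μ_{21d} = 21 × 0.1% = 2.100%.
VaR = −(2.100%) + 1.960 × 14.481% = 26.283%.

26.28%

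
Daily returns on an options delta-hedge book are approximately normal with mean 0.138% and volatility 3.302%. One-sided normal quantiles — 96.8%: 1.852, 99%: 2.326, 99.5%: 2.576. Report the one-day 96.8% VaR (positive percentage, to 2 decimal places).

5.98%

VaR = −μ + z·σ = −(0.138%) + 1.852 × 3.302% = 5.977%.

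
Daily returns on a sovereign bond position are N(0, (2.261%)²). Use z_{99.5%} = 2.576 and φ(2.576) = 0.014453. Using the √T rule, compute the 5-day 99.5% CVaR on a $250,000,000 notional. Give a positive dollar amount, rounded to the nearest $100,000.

σ_{5d} = 2.261% × √5 = 5.056%.
ES multiplier = φ(z)/(1−α) = 0.014453/0.005 = 2.891.
ES = 5.056% × 2.891 = 14.617%; on $250,000,000: $36,542,500.

$36,500,000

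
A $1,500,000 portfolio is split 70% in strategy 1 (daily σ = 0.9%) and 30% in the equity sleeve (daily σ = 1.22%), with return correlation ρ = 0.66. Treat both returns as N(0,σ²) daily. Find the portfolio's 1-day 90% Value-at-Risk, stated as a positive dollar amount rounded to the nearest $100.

σ_p² = 0.7²·0.9² + 0.3²·1.22² + 2·0.66·0.7·0.3·0.9·1.22 = 0.8352 (%²).
σ_p = √0.8352 = 0.914%.
At 90%, z = 1.282.
VaR = 1.282 × 0.914% = 1.172%; on $1,500,000 that is $17,580.

$17,600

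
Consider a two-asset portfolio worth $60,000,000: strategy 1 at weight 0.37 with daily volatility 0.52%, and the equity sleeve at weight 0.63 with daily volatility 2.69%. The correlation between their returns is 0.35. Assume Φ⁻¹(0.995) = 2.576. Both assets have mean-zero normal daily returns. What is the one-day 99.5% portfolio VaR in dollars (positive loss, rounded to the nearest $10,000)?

σ_p² = 0.37²·0.52² + 0.63²·2.69² + 2·0.35·0.37·0.63·0.52·2.69 = 3.1373 (%²).
σ_p = √3.1373 = 1.771%.
VaR = 2.576 × 1.771% = 4.562%; on $60,000,000 that is $2,737,200.

$2,740,000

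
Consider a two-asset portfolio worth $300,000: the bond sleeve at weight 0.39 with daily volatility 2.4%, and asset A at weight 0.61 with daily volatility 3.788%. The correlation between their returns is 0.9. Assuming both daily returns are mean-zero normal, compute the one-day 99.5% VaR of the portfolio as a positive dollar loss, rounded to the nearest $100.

$24,600

σ_p² = 0.39²·2.4² + 0.61²·3.788² + 2·0.9·0.39·0.61·2.4·3.788 = 10.1084 (%²).
σ_p = √10.1084 = 3.179%.
At 99.5%, z = 2.576.
VaR = 2.576 × 3.179% = 8.189%; on $300,000 that is $24,567.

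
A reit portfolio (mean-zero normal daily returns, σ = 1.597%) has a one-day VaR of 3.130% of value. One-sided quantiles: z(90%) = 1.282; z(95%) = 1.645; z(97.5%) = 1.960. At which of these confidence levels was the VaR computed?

Implied z = VaR/σ = 3.130 / 1.597 = 1.960.
This matches z(97.5%) = 1.960.

97.5%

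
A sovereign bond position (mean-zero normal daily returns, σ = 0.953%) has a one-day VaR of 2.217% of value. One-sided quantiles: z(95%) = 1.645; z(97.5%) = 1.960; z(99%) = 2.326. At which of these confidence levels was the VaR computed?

99%

Implied z = VaR/σ = 2.217 / 0.953 = 2.326.
This matches z(99%) = 2.326.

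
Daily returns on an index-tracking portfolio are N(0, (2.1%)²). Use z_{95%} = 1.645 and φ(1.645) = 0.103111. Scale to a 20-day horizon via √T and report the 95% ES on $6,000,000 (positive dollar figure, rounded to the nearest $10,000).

$1,160,000

σ_{20d} = 2.1% × √20 = 9.391%.
ES multiplier = φ(z)/(1−α) = 0.103111/0.05 = 2.062.
ES = 9.391% × 2.062 = 19.364%; on $6,000,000: $1,161,840.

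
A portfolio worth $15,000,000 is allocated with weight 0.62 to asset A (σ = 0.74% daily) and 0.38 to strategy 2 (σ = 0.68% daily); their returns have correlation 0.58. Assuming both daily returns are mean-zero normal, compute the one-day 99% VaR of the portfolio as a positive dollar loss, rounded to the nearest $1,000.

σ_p² = 0.62²·0.74² + 0.38²·0.68² + 2·0.58·0.62·0.38·0.74·0.68 = 0.4148 (%²).
σ_p = √0.4148 = 0.644%.
At 99%, z = 2.326.
VaR = 2.326 × 0.644% = 1.498%; on $15,000,000 that is $224,700.

$225,000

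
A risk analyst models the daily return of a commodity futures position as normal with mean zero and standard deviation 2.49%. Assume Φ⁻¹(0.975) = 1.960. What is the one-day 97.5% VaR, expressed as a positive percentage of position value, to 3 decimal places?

4.880%

VaR = z·σ = 1.960 × 2.49% = 4.880%.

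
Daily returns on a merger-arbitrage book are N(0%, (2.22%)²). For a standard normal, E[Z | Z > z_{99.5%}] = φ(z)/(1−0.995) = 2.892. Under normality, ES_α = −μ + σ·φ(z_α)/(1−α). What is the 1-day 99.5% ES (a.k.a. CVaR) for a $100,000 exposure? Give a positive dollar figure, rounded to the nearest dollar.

$6,420

ES = 2.22% × 2.892 = 6.420%.
On $100,000: 0.06420 × $100,000 = $6,420.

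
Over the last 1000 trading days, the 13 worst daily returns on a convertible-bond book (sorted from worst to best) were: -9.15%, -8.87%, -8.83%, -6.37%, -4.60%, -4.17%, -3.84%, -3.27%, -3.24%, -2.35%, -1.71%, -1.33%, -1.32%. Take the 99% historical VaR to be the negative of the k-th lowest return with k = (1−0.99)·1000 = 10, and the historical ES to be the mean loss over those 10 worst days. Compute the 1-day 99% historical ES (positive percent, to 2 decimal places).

The 10 worst returns sum to -54.69%.
ES = −(-54.69%) / 10 = 5.469% ≈ 5.47%.

5.47%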